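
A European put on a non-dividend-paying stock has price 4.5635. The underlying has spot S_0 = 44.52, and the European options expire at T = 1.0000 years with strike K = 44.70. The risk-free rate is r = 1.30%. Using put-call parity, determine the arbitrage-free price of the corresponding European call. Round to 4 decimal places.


Answer: Call price = 4.9608

Derivation:
Put-call parity: C - P = S_0 * exp(-qT) - K * exp(-rT).
S_0 * exp(-qT) = 44.5200 * 1.00000000 = 44.52000000
K * exp(-rT) = 44.7000 * 0.98708414 = 44.12266084
C = P + S*exp(-qT) - K*exp(-rT)
C = 4.5635 + 44.52000000 - 44.12266084 = 4.9608


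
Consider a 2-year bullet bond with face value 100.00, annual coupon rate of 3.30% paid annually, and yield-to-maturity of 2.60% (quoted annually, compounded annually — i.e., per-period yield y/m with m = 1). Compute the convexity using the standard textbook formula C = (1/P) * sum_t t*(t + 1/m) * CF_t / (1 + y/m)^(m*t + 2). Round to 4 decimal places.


Answer: Convexity = 5.5792

Derivation:
Coupon per period c = face * coupon_rate / m = 3.300000
Periods per year m = 1; per-period yield y/m = 0.026000
Number of cashflows N = 2
Cashflows (t years, CF_t, discount factor 1/(1+y/m)^(m*t), PV):
  t = 1.0000: CF_t = 3.300000, DF = 0.974659, PV = 3.216374
  t = 2.0000: CF_t = 103.300000, DF = 0.949960, PV = 98.130859
Price P = sum_t PV_t = 101.347233
Convexity numerator sum_t t*(t + 1/m) * CF_t / (1+y/m)^(m*t + 2):
  t = 1.0000: term = 6.110853
  t = 2.0000: term = 559.322292
Convexity = (1/P) * sum = 565.433145 / 101.347233 = 5.579167


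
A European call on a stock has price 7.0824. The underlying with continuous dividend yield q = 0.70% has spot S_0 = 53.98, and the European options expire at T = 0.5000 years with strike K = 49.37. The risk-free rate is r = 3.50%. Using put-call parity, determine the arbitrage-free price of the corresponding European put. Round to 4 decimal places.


Put-call parity: C - P = S_0 * exp(-qT) - K * exp(-rT).
S_0 * exp(-qT) = 53.9800 * 0.99650612 = 53.79140024
K * exp(-rT) = 49.3700 * 0.98265224 = 48.51354087
P = C - S*exp(-qT) + K*exp(-rT)
P = 7.0824 - 53.79140024 + 48.51354087 = 1.8045

Answer: Put price = 1.8045


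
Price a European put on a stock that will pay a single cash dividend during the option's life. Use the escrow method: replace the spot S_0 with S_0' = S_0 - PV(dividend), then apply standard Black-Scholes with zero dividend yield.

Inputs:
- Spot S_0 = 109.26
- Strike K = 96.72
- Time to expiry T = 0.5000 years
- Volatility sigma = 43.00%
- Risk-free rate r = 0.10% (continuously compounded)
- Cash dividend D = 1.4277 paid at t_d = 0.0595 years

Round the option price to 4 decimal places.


Answer: Price = 7.5574

Derivation:
PV(D) = D * exp(-r * t_d) = 1.4277 * 0.99994050 = 1.42761505
S_0' = S_0 - PV(D) = 109.2600 - 1.42761505 = 107.83238495
d1 = (ln(S_0'/K) + (r + sigma^2/2)*T) / (sigma*sqrt(T)) = 0.51136260
d2 = d1 - sigma*sqrt(T) = 0.20730669
exp(-rT) = 0.99950012
N(-d1) = 0.30454859; N(-d2) = 0.41788518
P = K * exp(-rT) * N(-d2) - S_0' * N(-d1) = 96.7200 * 0.99950012 * 0.41788518 - 107.83238495 * 0.30454859 = 7.5574


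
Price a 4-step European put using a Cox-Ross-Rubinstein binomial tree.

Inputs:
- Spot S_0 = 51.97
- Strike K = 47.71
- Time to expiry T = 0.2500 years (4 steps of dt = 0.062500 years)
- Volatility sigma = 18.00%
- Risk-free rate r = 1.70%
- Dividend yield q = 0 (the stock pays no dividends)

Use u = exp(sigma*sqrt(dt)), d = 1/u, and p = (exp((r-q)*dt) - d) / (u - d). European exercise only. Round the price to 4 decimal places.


dt = T/N = 0.062500
u = exp(sigma*sqrt(dt)) = 1.046028; d = 1/u = 0.955997
p = (exp((r-q)*dt) - d) / (u - d) = 0.500560
Discount per step: exp(-r*dt) = 0.998938
Stock lattice S(k, i) with i counting down-moves:
  k=0: S(0,0) = 51.9700
  k=1: S(1,0) = 54.3621; S(1,1) = 49.6832
  k=2: S(2,0) = 56.8642; S(2,1) = 51.9700; S(2,2) = 47.4970
  k=3: S(3,0) = 59.4816; S(3,1) = 54.3621; S(3,2) = 49.6832; S(3,3) = 45.4070
  k=4: S(4,0) = 62.2194; S(4,1) = 56.8642; S(4,2) = 51.9700; S(4,3) = 47.4970; S(4,4) = 43.4090
Terminal payoffs V(N, i) = max(K - S_T, 0):
  V(4,0) = 0.000000; V(4,1) = 0.000000; V(4,2) = 0.000000; V(4,3) = 0.212996; V(4,4) = 4.301007
Backward induction: V(k, i) = exp(-r*dt) * [p * V(k+1, i) + (1-p) * V(k+1, i+1)].
  V(3,0) = exp(-r*dt) * [p*0.000000 + (1-p)*0.000000] = 0.000000
  V(3,1) = exp(-r*dt) * [p*0.000000 + (1-p)*0.000000] = 0.000000
  V(3,2) = exp(-r*dt) * [p*0.000000 + (1-p)*0.212996] = 0.106266
  V(3,3) = exp(-r*dt) * [p*0.212996 + (1-p)*4.301007] = 2.252319
  V(2,0) = exp(-r*dt) * [p*0.000000 + (1-p)*0.000000] = 0.000000
  V(2,1) = exp(-r*dt) * [p*0.000000 + (1-p)*0.106266] = 0.053017
  V(2,2) = exp(-r*dt) * [p*0.106266 + (1-p)*2.252319] = 1.176840
  V(1,0) = exp(-r*dt) * [p*0.000000 + (1-p)*0.053017] = 0.026451
  V(1,1) = exp(-r*dt) * [p*0.053017 + (1-p)*1.176840] = 0.613647
  V(0,0) = exp(-r*dt) * [p*0.026451 + (1-p)*0.613647] = 0.319381

Answer: Price = V(0,0) = 0.3194


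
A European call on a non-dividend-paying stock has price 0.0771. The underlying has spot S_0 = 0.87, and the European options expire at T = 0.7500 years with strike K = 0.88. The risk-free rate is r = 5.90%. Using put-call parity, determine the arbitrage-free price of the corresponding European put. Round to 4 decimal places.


Put-call parity: C - P = S_0 * exp(-qT) - K * exp(-rT).
S_0 * exp(-qT) = 0.8700 * 1.00000000 = 0.87000000
K * exp(-rT) = 0.8800 * 0.95671475 = 0.84190898
P = C - S*exp(-qT) + K*exp(-rT)
P = 0.0771 - 0.87000000 + 0.84190898 = 0.0490

Answer: Put price = 0.0490


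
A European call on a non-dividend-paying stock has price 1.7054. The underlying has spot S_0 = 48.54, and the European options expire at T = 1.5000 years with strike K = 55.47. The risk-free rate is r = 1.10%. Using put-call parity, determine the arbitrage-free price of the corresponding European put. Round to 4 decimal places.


Put-call parity: C - P = S_0 * exp(-qT) - K * exp(-rT).
S_0 * exp(-qT) = 48.5400 * 1.00000000 = 48.54000000
K * exp(-rT) = 55.4700 * 0.98363538 = 54.56225449
P = C - S*exp(-qT) + K*exp(-rT)
P = 1.7054 - 48.54000000 + 54.56225449 = 7.7277

Answer: Put price = 7.7277


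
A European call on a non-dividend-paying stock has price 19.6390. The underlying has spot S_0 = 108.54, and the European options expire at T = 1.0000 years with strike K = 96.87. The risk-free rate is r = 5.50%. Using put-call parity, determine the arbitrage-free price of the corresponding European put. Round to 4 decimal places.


Answer: Put price = 2.7850

Derivation:
Put-call parity: C - P = S_0 * exp(-qT) - K * exp(-rT).
S_0 * exp(-qT) = 108.5400 * 1.00000000 = 108.54000000
K * exp(-rT) = 96.8700 * 0.94648515 = 91.68601628
P = C - S*exp(-qT) + K*exp(-rT)
P = 19.6390 - 108.54000000 + 91.68601628 = 2.7850


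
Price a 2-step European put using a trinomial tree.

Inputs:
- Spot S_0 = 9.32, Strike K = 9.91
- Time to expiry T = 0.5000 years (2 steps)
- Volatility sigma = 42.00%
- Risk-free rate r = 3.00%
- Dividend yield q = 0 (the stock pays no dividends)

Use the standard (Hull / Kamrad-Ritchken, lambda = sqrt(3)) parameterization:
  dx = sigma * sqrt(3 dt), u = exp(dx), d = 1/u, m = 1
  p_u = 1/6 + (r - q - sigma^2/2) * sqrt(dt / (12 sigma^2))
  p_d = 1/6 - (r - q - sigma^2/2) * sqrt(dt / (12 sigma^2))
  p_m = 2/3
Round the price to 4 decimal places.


Answer: Price = V(0,0) = 1.3172

Derivation:
dt = T/N = 0.250000; dx = sigma*sqrt(3*dt) = 0.363731
u = exp(dx) = 1.438687; d = 1/u = 0.695078
p_u = 0.146666, p_m = 0.666667, p_d = 0.186668
Discount per step: exp(-r*dt) = 0.992528
Stock lattice S(k, j) with j the centered position index:
  k=0: S(0,+0) = 9.3200
  k=1: S(1,-1) = 6.4781; S(1,+0) = 9.3200; S(1,+1) = 13.4086
  k=2: S(2,-2) = 4.5028; S(2,-1) = 6.4781; S(2,+0) = 9.3200; S(2,+1) = 13.4086; S(2,+2) = 19.2907
Terminal payoffs V(N, j) = max(K - S_T, 0):
  V(2,-2) = 5.407192; V(2,-1) = 3.431870; V(2,+0) = 0.590000; V(2,+1) = 0.000000; V(2,+2) = 0.000000
Backward induction: V(k, j) = exp(-r*dt) * [p_u * V(k+1, j+1) + p_m * V(k+1, j) + p_d * V(k+1, j-1)]
  V(1,-1) = exp(-r*dt) * [p_u*0.590000 + p_m*3.431870 + p_d*5.407192] = 3.358510
  V(1,+0) = exp(-r*dt) * [p_u*0.000000 + p_m*0.590000 + p_d*3.431870] = 1.026227
  V(1,+1) = exp(-r*dt) * [p_u*0.000000 + p_m*0.000000 + p_d*0.590000] = 0.109311
  V(0,+0) = exp(-r*dt) * [p_u*0.109311 + p_m*1.026227 + p_d*3.358510] = 1.317193


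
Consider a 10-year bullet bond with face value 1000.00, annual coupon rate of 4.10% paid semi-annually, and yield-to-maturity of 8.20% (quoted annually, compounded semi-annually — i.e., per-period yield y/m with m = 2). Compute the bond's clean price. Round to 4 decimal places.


Answer: Price = 723.8491

Derivation:
Coupon per period c = face * coupon_rate / m = 20.500000
Periods per year m = 2; per-period yield y/m = 0.041000
Number of cashflows N = 20
Cashflows (t years, CF_t, discount factor 1/(1+y/m)^(m*t), PV):
  t = 0.5000: CF_t = 20.500000, DF = 0.960615, PV = 19.692603
  t = 1.0000: CF_t = 20.500000, DF = 0.922781, PV = 18.917006
  t = 1.5000: CF_t = 20.500000, DF = 0.886437, PV = 18.171956
  t = 2.0000: CF_t = 20.500000, DF = 0.851524, PV = 17.456250
  t = 2.5000: CF_t = 20.500000, DF = 0.817987, PV = 16.768732
  t = 3.0000: CF_t = 20.500000, DF = 0.785770, PV = 16.108292
  t = 3.5000: CF_t = 20.500000, DF = 0.754823, PV = 15.473863
  t = 4.0000: CF_t = 20.500000, DF = 0.725094, PV = 14.864422
  t = 4.5000: CF_t = 20.500000, DF = 0.696536, PV = 14.278984
  t = 5.0000: CF_t = 20.500000, DF = 0.669103, PV = 13.716603
  t = 5.5000: CF_t = 20.500000, DF = 0.642750, PV = 13.176372
  t = 6.0000: CF_t = 20.500000, DF = 0.617435, PV = 12.657418
  t = 6.5000: CF_t = 20.500000, DF = 0.593117, PV = 12.158903
  t = 7.0000: CF_t = 20.500000, DF = 0.569757, PV = 11.680022
  t = 7.5000: CF_t = 20.500000, DF = 0.547317, PV = 11.220002
  t = 8.0000: CF_t = 20.500000, DF = 0.525761, PV = 10.778100
  t = 8.5000: CF_t = 20.500000, DF = 0.505054, PV = 10.353602
  t = 9.0000: CF_t = 20.500000, DF = 0.485162, PV = 9.945823
  t = 9.5000: CF_t = 20.500000, DF = 0.466054, PV = 9.554105
  t = 10.0000: CF_t = 1020.500000, DF = 0.447698, PV = 456.876078
Price P = sum_t PV_t = 723.849132


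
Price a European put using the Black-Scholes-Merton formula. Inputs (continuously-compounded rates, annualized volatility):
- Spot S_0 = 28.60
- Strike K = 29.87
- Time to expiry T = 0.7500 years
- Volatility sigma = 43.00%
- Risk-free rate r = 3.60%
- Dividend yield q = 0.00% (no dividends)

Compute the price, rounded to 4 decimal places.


d1 = (ln(S/K) + (r - q + 0.5*sigma^2) * T) / (sigma * sqrt(T)) = 0.14202705
d2 = d1 - sigma * sqrt(T) = -0.23036387
exp(-rT) = 0.97336124; exp(-qT) = 1.00000000
P = K * exp(-rT) * N(-d2) - S_0 * exp(-qT) * N(-d1)
N(-d1) = 0.44352932; N(-d2) = 0.59109548
P = 29.8700 * 0.97336124 * 0.59109548 - 28.6000 * 1.00000000 * 0.44352932 = 4.5007

Answer: Price = 4.5007


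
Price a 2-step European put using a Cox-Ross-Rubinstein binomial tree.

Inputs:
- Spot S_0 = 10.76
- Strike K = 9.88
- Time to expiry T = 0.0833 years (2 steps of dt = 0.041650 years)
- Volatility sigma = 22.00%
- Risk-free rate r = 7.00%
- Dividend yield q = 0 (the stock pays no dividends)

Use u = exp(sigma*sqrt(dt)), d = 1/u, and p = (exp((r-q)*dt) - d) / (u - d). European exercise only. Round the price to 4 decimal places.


Answer: Price = V(0,0) = 0.0100

Derivation:
dt = T/N = 0.041650
u = exp(sigma*sqrt(dt)) = 1.045922; d = 1/u = 0.956095
p = (exp((r-q)*dt) - d) / (u - d) = 0.521282
Discount per step: exp(-r*dt) = 0.997089
Stock lattice S(k, i) with i counting down-moves:
  k=0: S(0,0) = 10.7600
  k=1: S(1,0) = 11.2541; S(1,1) = 10.2876
  k=2: S(2,0) = 11.7709; S(2,1) = 10.7600; S(2,2) = 9.8359
Terminal payoffs V(N, i) = max(K - S_T, 0):
  V(2,0) = 0.000000; V(2,1) = 0.000000; V(2,2) = 0.044101
Backward induction: V(k, i) = exp(-r*dt) * [p * V(k+1, i) + (1-p) * V(k+1, i+1)].
  V(1,0) = exp(-r*dt) * [p*0.000000 + (1-p)*0.000000] = 0.000000
  V(1,1) = exp(-r*dt) * [p*0.000000 + (1-p)*0.044101] = 0.021050
  V(0,0) = exp(-r*dt) * [p*0.000000 + (1-p)*0.021050] = 0.010048


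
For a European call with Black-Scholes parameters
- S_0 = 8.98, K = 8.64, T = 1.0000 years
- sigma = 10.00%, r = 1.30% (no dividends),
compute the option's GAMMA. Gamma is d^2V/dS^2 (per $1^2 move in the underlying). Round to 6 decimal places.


d1 = 0.5659729950; d2 = 0.4659729950
phi(d1) = 0.3399008748; exp(-qT) = 1.0000000000; exp(-rT) = 0.9870841350
Gamma = exp(-qT) * phi(d1) / (S * sigma * sqrt(T)) = 1.0000000000 * 0.3399008748 / (8.9800 * 0.1000 * 1.0000000000) = 0.378509

Answer: Gamma = 0.378509


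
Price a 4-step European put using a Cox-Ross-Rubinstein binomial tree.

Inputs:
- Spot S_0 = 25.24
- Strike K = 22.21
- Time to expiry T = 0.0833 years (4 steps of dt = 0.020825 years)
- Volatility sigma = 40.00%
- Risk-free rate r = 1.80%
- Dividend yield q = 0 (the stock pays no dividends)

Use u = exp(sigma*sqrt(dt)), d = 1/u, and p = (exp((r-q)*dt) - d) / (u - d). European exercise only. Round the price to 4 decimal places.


Answer: Price = V(0,0) = 0.1482

Derivation:
dt = T/N = 0.020825
u = exp(sigma*sqrt(dt)) = 1.059422; d = 1/u = 0.943911
p = (exp((r-q)*dt) - d) / (u - d) = 0.488819
Discount per step: exp(-r*dt) = 0.999625
Stock lattice S(k, i) with i counting down-moves:
  k=0: S(0,0) = 25.2400
  k=1: S(1,0) = 26.7398; S(1,1) = 23.8243
  k=2: S(2,0) = 28.3287; S(2,1) = 25.2400; S(2,2) = 22.4880
  k=3: S(3,0) = 30.0121; S(3,1) = 26.7398; S(3,2) = 23.8243; S(3,3) = 21.2267
  k=4: S(4,0) = 31.7955; S(4,1) = 28.3287; S(4,2) = 25.2400; S(4,3) = 22.4880; S(4,4) = 20.0361
Terminal payoffs V(N, i) = max(K - S_T, 0):
  V(4,0) = 0.000000; V(4,1) = 0.000000; V(4,2) = 0.000000; V(4,3) = 0.000000; V(4,4) = 2.173890
Backward induction: V(k, i) = exp(-r*dt) * [p * V(k+1, i) + (1-p) * V(k+1, i+1)].
  V(3,0) = exp(-r*dt) * [p*0.000000 + (1-p)*0.000000] = 0.000000
  V(3,1) = exp(-r*dt) * [p*0.000000 + (1-p)*0.000000] = 0.000000
  V(3,2) = exp(-r*dt) * [p*0.000000 + (1-p)*0.000000] = 0.000000
  V(3,3) = exp(-r*dt) * [p*0.000000 + (1-p)*2.173890] = 1.110835
  V(2,0) = exp(-r*dt) * [p*0.000000 + (1-p)*0.000000] = 0.000000
  V(2,1) = exp(-r*dt) * [p*0.000000 + (1-p)*0.000000] = 0.000000
  V(2,2) = exp(-r*dt) * [p*0.000000 + (1-p)*1.110835] = 0.567625
  V(1,0) = exp(-r*dt) * [p*0.000000 + (1-p)*0.000000] = 0.000000
  V(1,1) = exp(-r*dt) * [p*0.000000 + (1-p)*0.567625] = 0.290051
  V(0,0) = exp(-r*dt) * [p*0.000000 + (1-p)*0.290051] = 0.148213


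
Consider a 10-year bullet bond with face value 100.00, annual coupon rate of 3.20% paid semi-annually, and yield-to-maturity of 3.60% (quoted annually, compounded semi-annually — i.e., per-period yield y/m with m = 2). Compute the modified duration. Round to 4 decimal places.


Answer: Modified duration = 8.4554

Derivation:
Coupon per period c = face * coupon_rate / m = 1.600000
Periods per year m = 2; per-period yield y/m = 0.018000
Number of cashflows N = 20
Cashflows (t years, CF_t, discount factor 1/(1+y/m)^(m*t), PV):
  t = 0.5000: CF_t = 1.600000, DF = 0.982318, PV = 1.571709
  t = 1.0000: CF_t = 1.600000, DF = 0.964949, PV = 1.543919
  t = 1.5000: CF_t = 1.600000, DF = 0.947887, PV = 1.516620
  t = 2.0000: CF_t = 1.600000, DF = 0.931127, PV = 1.489803
  t = 2.5000: CF_t = 1.600000, DF = 0.914663, PV = 1.463461
  t = 3.0000: CF_t = 1.600000, DF = 0.898490, PV = 1.437584
  t = 3.5000: CF_t = 1.600000, DF = 0.882603, PV = 1.412165
  t = 4.0000: CF_t = 1.600000, DF = 0.866997, PV = 1.387196
  t = 4.5000: CF_t = 1.600000, DF = 0.851667, PV = 1.362668
  t = 5.0000: CF_t = 1.600000, DF = 0.836608, PV = 1.338573
  t = 5.5000: CF_t = 1.600000, DF = 0.821816, PV = 1.314905
  t = 6.0000: CF_t = 1.600000, DF = 0.807285, PV = 1.291655
  t = 6.5000: CF_t = 1.600000, DF = 0.793010, PV = 1.268817
  t = 7.0000: CF_t = 1.600000, DF = 0.778989, PV = 1.246382
  t = 7.5000: CF_t = 1.600000, DF = 0.765215, PV = 1.224344
  t = 8.0000: CF_t = 1.600000, DF = 0.751684, PV = 1.202695
  t = 8.5000: CF_t = 1.600000, DF = 0.738393, PV = 1.181429
  t = 9.0000: CF_t = 1.600000, DF = 0.725337, PV = 1.160540
  t = 9.5000: CF_t = 1.600000, DF = 0.712512, PV = 1.140019
  t = 10.0000: CF_t = 101.600000, DF = 0.699914, PV = 71.111223
Price P = sum_t PV_t = 96.665707
First compute Macaulay numerator sum_t t * PV_t:
  t * PV_t at t = 0.5000: 0.785855
  t * PV_t at t = 1.0000: 1.543919
  t * PV_t at t = 1.5000: 2.274929
  t * PV_t at t = 2.0000: 2.979606
  t * PV_t at t = 2.5000: 3.658652
  t * PV_t at t = 3.0000: 4.312753
  t * PV_t at t = 3.5000: 4.942579
  t * PV_t at t = 4.0000: 5.548783
  t * PV_t at t = 4.5000: 6.132005
  t * PV_t at t = 5.0000: 6.692867
  t * PV_t at t = 5.5000: 7.231978
  t * PV_t at t = 6.0000: 7.749932
  t * PV_t at t = 6.5000: 8.247308
  t * PV_t at t = 7.0000: 8.724672
  t * PV_t at t = 7.5000: 9.182577
  t * PV_t at t = 8.0000: 9.621561
  t * PV_t at t = 8.5000: 10.042149
  t * PV_t at t = 9.0000: 10.444857
  t * PV_t at t = 9.5000: 10.830183
  t * PV_t at t = 10.0000: 711.112230
Macaulay duration D = 832.059396 / 96.665707 = 8.607596
Modified duration = D / (1 + y/m) = 8.607596 / (1 + 0.018000) = 8.455399


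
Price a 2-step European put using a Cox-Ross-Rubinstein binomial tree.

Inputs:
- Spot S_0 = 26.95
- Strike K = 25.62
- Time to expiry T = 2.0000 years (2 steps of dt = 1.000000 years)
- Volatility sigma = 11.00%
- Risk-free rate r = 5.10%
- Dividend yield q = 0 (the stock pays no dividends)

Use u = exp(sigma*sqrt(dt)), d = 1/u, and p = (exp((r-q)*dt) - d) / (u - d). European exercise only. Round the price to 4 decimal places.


Answer: Price = V(0,0) = 0.3034

Derivation:
dt = T/N = 1.000000
u = exp(sigma*sqrt(dt)) = 1.116278; d = 1/u = 0.895834
p = (exp((r-q)*dt) - d) / (u - d) = 0.709880
Discount per step: exp(-r*dt) = 0.950279
Stock lattice S(k, i) with i counting down-moves:
  k=0: S(0,0) = 26.9500
  k=1: S(1,0) = 30.0837; S(1,1) = 24.1427
  k=2: S(2,0) = 33.5818; S(2,1) = 26.9500; S(2,2) = 21.6279
Terminal payoffs V(N, i) = max(K - S_T, 0):
  V(2,0) = 0.000000; V(2,1) = 0.000000; V(2,2) = 3.992118
Backward induction: V(k, i) = exp(-r*dt) * [p * V(k+1, i) + (1-p) * V(k+1, i+1)].
  V(1,0) = exp(-r*dt) * [p*0.000000 + (1-p)*0.000000] = 0.000000
  V(1,1) = exp(-r*dt) * [p*0.000000 + (1-p)*3.992118] = 1.100606
  V(0,0) = exp(-r*dt) * [p*0.000000 + (1-p)*1.100606] = 0.303431


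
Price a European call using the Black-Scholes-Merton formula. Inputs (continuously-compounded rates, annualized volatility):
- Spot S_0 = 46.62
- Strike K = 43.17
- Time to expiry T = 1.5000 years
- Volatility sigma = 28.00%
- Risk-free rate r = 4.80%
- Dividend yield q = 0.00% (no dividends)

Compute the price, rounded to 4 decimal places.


Answer: Price = 9.6740

Derivation:
d1 = (ln(S/K) + (r - q + 0.5*sigma^2) * T) / (sigma * sqrt(T)) = 0.60561833
d2 = d1 - sigma * sqrt(T) = 0.26268977
exp(-rT) = 0.93053090; exp(-qT) = 1.00000000
C = S_0 * exp(-qT) * N(d1) - K * exp(-rT) * N(d2)
N(d1) = 0.72761589; N(d2) = 0.60360515
C = 46.6200 * 1.00000000 * 0.72761589 - 43.1700 * 0.93053090 * 0.60360515 = 9.6740


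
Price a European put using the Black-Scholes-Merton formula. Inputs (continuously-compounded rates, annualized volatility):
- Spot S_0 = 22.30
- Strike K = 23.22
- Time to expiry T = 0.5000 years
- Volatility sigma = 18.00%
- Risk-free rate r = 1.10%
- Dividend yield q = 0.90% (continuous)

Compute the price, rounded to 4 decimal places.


Answer: Price = 1.6501

Derivation:
d1 = (ln(S/K) + (r - q + 0.5*sigma^2) * T) / (sigma * sqrt(T)) = -0.24613050
d2 = d1 - sigma * sqrt(T) = -0.37340972
exp(-rT) = 0.99451510; exp(-qT) = 0.99551011
P = K * exp(-rT) * N(-d2) - S_0 * exp(-qT) * N(-d1)
N(-d1) = 0.59720939; N(-d2) = 0.64557824
P = 23.2200 * 0.99451510 * 0.64557824 - 22.3000 * 0.99551011 * 0.59720939 = 1.6501


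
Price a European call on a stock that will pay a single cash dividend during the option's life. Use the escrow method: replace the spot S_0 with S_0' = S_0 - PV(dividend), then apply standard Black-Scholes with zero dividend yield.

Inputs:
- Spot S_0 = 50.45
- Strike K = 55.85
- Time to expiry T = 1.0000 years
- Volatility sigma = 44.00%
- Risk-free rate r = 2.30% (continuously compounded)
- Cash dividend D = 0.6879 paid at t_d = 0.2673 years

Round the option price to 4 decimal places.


PV(D) = D * exp(-r * t_d) = 0.6879 * 0.99387096 = 0.68368383
S_0' = S_0 - PV(D) = 50.4500 - 0.68368383 = 49.76631617
d1 = (ln(S_0'/K) + (r + sigma^2/2)*T) / (sigma*sqrt(T)) = 0.01015647
d2 = d1 - sigma*sqrt(T) = -0.42984353
exp(-rT) = 0.97726248
N(d1) = 0.50405178; N(d2) = 0.33365473
C = S_0' * N(d1) - K * exp(-rT) * N(d2) = 49.76631617 * 0.50405178 - 55.8500 * 0.97726248 * 0.33365473 = 6.8739

Answer: Price = 6.8739


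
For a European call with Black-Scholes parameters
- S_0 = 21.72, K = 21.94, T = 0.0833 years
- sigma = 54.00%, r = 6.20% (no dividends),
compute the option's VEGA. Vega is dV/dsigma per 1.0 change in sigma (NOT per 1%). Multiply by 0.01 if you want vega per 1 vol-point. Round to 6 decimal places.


d1 = 0.0464011729; d2 = -0.1094522198
phi(d1) = 0.3985130364; exp(-qT) = 1.0000000000; exp(-rT) = 0.9948487136
Vega = S * exp(-qT) * phi(d1) * sqrt(T) = 21.7200 * 1.0000000000 * 0.3985130364 * 0.2886173938 = 2.498186

Answer: Vega = 2.498186


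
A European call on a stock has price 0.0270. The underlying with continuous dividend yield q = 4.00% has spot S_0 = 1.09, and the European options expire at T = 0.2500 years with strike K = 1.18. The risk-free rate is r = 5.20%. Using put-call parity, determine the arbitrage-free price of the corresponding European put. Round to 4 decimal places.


Answer: Put price = 0.1126

Derivation:
Put-call parity: C - P = S_0 * exp(-qT) - K * exp(-rT).
S_0 * exp(-qT) = 1.0900 * 0.99004983 = 1.07915432
K * exp(-rT) = 1.1800 * 0.98708414 = 1.16475928
P = C - S*exp(-qT) + K*exp(-rT)
P = 0.0270 - 1.07915432 + 1.16475928 = 0.1126


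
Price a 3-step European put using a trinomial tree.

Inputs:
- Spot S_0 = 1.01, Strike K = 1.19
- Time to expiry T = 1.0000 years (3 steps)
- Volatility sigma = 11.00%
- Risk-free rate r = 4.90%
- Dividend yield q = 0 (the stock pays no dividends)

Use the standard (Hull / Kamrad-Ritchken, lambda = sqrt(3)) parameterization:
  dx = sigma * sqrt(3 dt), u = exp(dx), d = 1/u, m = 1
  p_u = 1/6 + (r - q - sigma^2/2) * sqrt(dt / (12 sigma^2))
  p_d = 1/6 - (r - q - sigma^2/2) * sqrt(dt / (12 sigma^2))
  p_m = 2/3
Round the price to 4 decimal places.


Answer: Price = V(0,0) = 0.1330

Derivation:
dt = T/N = 0.333333; dx = sigma*sqrt(3*dt) = 0.110000
u = exp(dx) = 1.116278; d = 1/u = 0.895834
p_u = 0.231742, p_m = 0.666667, p_d = 0.101591
Discount per step: exp(-r*dt) = 0.983799
Stock lattice S(k, j) with j the centered position index:
  k=0: S(0,+0) = 1.0100
  k=1: S(1,-1) = 0.9048; S(1,+0) = 1.0100; S(1,+1) = 1.1274
  k=2: S(2,-2) = 0.8105; S(2,-1) = 0.9048; S(2,+0) = 1.0100; S(2,+1) = 1.1274; S(2,+2) = 1.2585
  k=3: S(3,-3) = 0.7261; S(3,-2) = 0.8105; S(3,-1) = 0.9048; S(3,+0) = 1.0100; S(3,+1) = 1.1274; S(3,+2) = 1.2585; S(3,+3) = 1.4049
Terminal payoffs V(N, j) = max(K - S_T, 0):
  V(3,-3) = 0.463887; V(3,-2) = 0.379456; V(3,-1) = 0.285208; V(3,+0) = 0.180000; V(3,+1) = 0.062559; V(3,+2) = 0.000000; V(3,+3) = 0.000000
Backward induction: V(k, j) = exp(-r*dt) * [p_u * V(k+1, j+1) + p_m * V(k+1, j) + p_d * V(k+1, j-1)]
  V(2,-2) = exp(-r*dt) * [p_u*0.285208 + p_m*0.379456 + p_d*0.463887] = 0.360260
  V(2,-1) = exp(-r*dt) * [p_u*0.180000 + p_m*0.285208 + p_d*0.379456] = 0.266021
  V(2,+0) = exp(-r*dt) * [p_u*0.062559 + p_m*0.180000 + p_d*0.285208] = 0.160824
  V(2,+1) = exp(-r*dt) * [p_u*0.000000 + p_m*0.062559 + p_d*0.180000] = 0.059021
  V(2,+2) = exp(-r*dt) * [p_u*0.000000 + p_m*0.000000 + p_d*0.062559] = 0.006252
  V(1,-1) = exp(-r*dt) * [p_u*0.160824 + p_m*0.266021 + p_d*0.360260] = 0.247146
  V(1,+0) = exp(-r*dt) * [p_u*0.059021 + p_m*0.160824 + p_d*0.266021] = 0.145522
  V(1,+1) = exp(-r*dt) * [p_u*0.006252 + p_m*0.059021 + p_d*0.160824] = 0.056209
  V(0,+0) = exp(-r*dt) * [p_u*0.056209 + p_m*0.145522 + p_d*0.247146] = 0.132959


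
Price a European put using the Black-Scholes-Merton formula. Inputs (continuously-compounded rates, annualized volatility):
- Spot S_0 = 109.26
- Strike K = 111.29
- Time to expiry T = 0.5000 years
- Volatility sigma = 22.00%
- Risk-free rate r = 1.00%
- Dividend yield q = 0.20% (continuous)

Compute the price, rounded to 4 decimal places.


d1 = (ln(S/K) + (r - q + 0.5*sigma^2) * T) / (sigma * sqrt(T)) = -0.01484310
d2 = d1 - sigma * sqrt(T) = -0.17040659
exp(-rT) = 0.99501248; exp(-qT) = 0.99900050
P = K * exp(-rT) * N(-d2) - S_0 * exp(-qT) * N(-d1)
N(-d1) = 0.50592132; N(-d2) = 0.56765480
P = 111.2900 * 0.99501248 * 0.56765480 - 109.2600 * 0.99900050 * 0.50592132 = 7.6375

Answer: Price = 7.6375


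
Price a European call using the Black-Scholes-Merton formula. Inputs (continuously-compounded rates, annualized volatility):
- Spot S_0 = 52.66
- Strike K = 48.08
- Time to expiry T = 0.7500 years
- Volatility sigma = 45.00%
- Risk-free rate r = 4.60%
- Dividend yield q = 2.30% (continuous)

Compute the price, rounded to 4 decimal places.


d1 = (ln(S/K) + (r - q + 0.5*sigma^2) * T) / (sigma * sqrt(T)) = 0.47259934
d2 = d1 - sigma * sqrt(T) = 0.08288790
exp(-rT) = 0.96608834; exp(-qT) = 0.98289793
C = S_0 * exp(-qT) * N(d1) - K * exp(-rT) * N(d2)
N(d1) = 0.68175047; N(d2) = 0.53302966
C = 52.6600 * 0.98289793 * 0.68175047 - 48.0800 * 0.96608834 * 0.53302966 = 10.5280

Answer: Price = 10.5280


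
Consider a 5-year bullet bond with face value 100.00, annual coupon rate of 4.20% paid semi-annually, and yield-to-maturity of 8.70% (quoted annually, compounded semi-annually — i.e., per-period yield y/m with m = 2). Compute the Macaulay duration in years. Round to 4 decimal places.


Answer: Macaulay duration = 4.5053 years

Derivation:
Coupon per period c = face * coupon_rate / m = 2.100000
Periods per year m = 2; per-period yield y/m = 0.043500
Number of cashflows N = 10
Cashflows (t years, CF_t, discount factor 1/(1+y/m)^(m*t), PV):
  t = 0.5000: CF_t = 2.100000, DF = 0.958313, PV = 2.012458
  t = 1.0000: CF_t = 2.100000, DF = 0.918365, PV = 1.928565
  t = 1.5000: CF_t = 2.100000, DF = 0.880081, PV = 1.848170
  t = 2.0000: CF_t = 2.100000, DF = 0.843393, PV = 1.771126
  t = 2.5000: CF_t = 2.100000, DF = 0.808235, PV = 1.697294
  t = 3.0000: CF_t = 2.100000, DF = 0.774543, PV = 1.626539
  t = 3.5000: CF_t = 2.100000, DF = 0.742254, PV = 1.558734
  t = 4.0000: CF_t = 2.100000, DF = 0.711312, PV = 1.493756
  t = 4.5000: CF_t = 2.100000, DF = 0.681660, PV = 1.431486
  t = 5.0000: CF_t = 102.100000, DF = 0.653244, PV = 66.696218
Price P = sum_t PV_t = 82.064348
Macaulay numerator sum_t t * PV_t:
  t * PV_t at t = 0.5000: 1.006229
  t * PV_t at t = 1.0000: 1.928565
  t * PV_t at t = 1.5000: 2.772255
  t * PV_t at t = 2.0000: 3.542252
  t * PV_t at t = 2.5000: 4.243235
  t * PV_t at t = 3.0000: 4.879618
  t * PV_t at t = 3.5000: 5.455570
  t * PV_t at t = 4.0000: 5.975024
  t * PV_t at t = 4.5000: 6.441689
  t * PV_t at t = 5.0000: 333.481090
Macaulay duration D = (sum_t t * PV_t) / P = 369.725528 / 82.064348 = 4.505312


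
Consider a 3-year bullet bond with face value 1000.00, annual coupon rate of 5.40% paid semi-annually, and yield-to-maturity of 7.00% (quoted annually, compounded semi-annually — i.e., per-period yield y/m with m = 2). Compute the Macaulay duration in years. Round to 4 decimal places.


Coupon per period c = face * coupon_rate / m = 27.000000
Periods per year m = 2; per-period yield y/m = 0.035000
Number of cashflows N = 6
Cashflows (t years, CF_t, discount factor 1/(1+y/m)^(m*t), PV):
  t = 0.5000: CF_t = 27.000000, DF = 0.966184, PV = 26.086957
  t = 1.0000: CF_t = 27.000000, DF = 0.933511, PV = 25.204789
  t = 1.5000: CF_t = 27.000000, DF = 0.901943, PV = 24.352453
  t = 2.0000: CF_t = 27.000000, DF = 0.871442, PV = 23.528940
  t = 2.5000: CF_t = 27.000000, DF = 0.841973, PV = 22.733276
  t = 3.0000: CF_t = 1027.000000, DF = 0.813501, PV = 835.465162
Price P = sum_t PV_t = 957.371576
Macaulay numerator sum_t t * PV_t:
  t * PV_t at t = 0.5000: 13.043478
  t * PV_t at t = 1.0000: 25.204789
  t * PV_t at t = 1.5000: 36.528680
  t * PV_t at t = 2.0000: 47.057880
  t * PV_t at t = 2.5000: 56.833189
  t * PV_t at t = 3.0000: 2506.395485
Macaulay duration D = (sum_t t * PV_t) / P = 2685.063501 / 957.371576 = 2.804620

Answer: Macaulay duration = 2.8046 years


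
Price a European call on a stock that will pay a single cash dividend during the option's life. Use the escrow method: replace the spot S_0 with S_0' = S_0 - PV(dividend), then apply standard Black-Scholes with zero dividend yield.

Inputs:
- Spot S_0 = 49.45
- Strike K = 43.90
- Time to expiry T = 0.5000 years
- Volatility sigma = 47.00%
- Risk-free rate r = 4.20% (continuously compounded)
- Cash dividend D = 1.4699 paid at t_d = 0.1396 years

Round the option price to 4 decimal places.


PV(D) = D * exp(-r * t_d) = 1.4699 * 0.99415396 = 1.46130690
S_0' = S_0 - PV(D) = 49.4500 - 1.46130690 = 47.98869310
d1 = (ln(S_0'/K) + (r + sigma^2/2)*T) / (sigma*sqrt(T)) = 0.49731001
d2 = d1 - sigma*sqrt(T) = 0.16496983
exp(-rT) = 0.97921896
N(d1) = 0.69051477; N(d2) = 0.56551613
C = S_0' * N(d1) - K * exp(-rT) * N(d2) = 47.98869310 * 0.69051477 - 43.9000 * 0.97921896 * 0.56551613 = 8.8267

Answer: Price = 8.8267


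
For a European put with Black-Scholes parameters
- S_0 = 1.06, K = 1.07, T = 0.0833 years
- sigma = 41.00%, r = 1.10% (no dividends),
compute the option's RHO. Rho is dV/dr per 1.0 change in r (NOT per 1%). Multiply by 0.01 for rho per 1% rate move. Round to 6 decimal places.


Answer: Rho = -0.049157

Derivation:
d1 = -0.0124400946; d2 = -0.1307732261
phi(d1) = 0.3989114122; exp(-qT) = 1.0000000000; exp(-rT) = 0.9990841197
N(-d2) = 0.5520226482
Rho = -K*T*exp(-rT)*N(-d2) = -1.0700 * 0.0833 * 0.9990841197 * 0.5520226482 = -0.049157


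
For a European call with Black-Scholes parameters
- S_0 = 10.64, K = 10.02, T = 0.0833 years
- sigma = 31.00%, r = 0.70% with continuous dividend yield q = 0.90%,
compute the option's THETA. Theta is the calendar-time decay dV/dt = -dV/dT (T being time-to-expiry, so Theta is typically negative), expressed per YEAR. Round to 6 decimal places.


d1 = 0.7138969426; d2 = 0.6244255506
phi(d1) = 0.3092012389; exp(-qT) = 0.9992505810; exp(-rT) = 0.9994170700
Theta = -S*exp(-qT)*phi(d1)*sigma/(2*sqrt(T)) - r*K*exp(-rT)*N(d2) + q*S*exp(-qT)*N(d1)
N(d1) = 0.7623545460; N(d2) = 0.7338259252; sqrt(T) = 0.2886173938
Term 1 = -10.6400 * 0.9992505810 * 0.3092012389 * 0.3100 / (2 * 0.2886173938) = -1.7654948711
Term 2 = -0.0070 * 10.0200 * 0.9994170700 * 0.7338259252 = -0.0514405467
Term 3 = 0.0090 * 10.6400 * 0.9992505810 * 0.7623545460 = 0.0729483614
Theta = -1.7654948711 + (-0.0514405467) + (0.0729483614) = -1.743987

Answer: Theta = -1.743987


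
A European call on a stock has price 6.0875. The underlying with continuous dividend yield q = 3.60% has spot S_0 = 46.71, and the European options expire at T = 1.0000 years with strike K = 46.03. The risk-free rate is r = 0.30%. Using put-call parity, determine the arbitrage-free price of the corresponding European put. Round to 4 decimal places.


Put-call parity: C - P = S_0 * exp(-qT) - K * exp(-rT).
S_0 * exp(-qT) = 46.7100 * 0.96464029 = 45.05834811
K * exp(-rT) = 46.0300 * 0.99700450 = 45.89211693
P = C - S*exp(-qT) + K*exp(-rT)
P = 6.0875 - 45.05834811 + 45.89211693 = 6.9213

Answer: Put price = 6.9213


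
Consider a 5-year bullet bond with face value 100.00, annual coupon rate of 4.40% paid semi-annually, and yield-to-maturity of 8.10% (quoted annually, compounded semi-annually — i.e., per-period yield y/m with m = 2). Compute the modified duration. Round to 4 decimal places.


Coupon per period c = face * coupon_rate / m = 2.200000
Periods per year m = 2; per-period yield y/m = 0.040500
Number of cashflows N = 10
Cashflows (t years, CF_t, discount factor 1/(1+y/m)^(m*t), PV):
  t = 0.5000: CF_t = 2.200000, DF = 0.961076, PV = 2.114368
  t = 1.0000: CF_t = 2.200000, DF = 0.923668, PV = 2.032069
  t = 1.5000: CF_t = 2.200000, DF = 0.887715, PV = 1.952974
  t = 2.0000: CF_t = 2.200000, DF = 0.853162, PV = 1.876957
  t = 2.5000: CF_t = 2.200000, DF = 0.819954, PV = 1.803899
  t = 3.0000: CF_t = 2.200000, DF = 0.788039, PV = 1.733685
  t = 3.5000: CF_t = 2.200000, DF = 0.757365, PV = 1.666204
  t = 4.0000: CF_t = 2.200000, DF = 0.727886, PV = 1.601349
  t = 4.5000: CF_t = 2.200000, DF = 0.699554, PV = 1.539019
  t = 5.0000: CF_t = 102.200000, DF = 0.672325, PV = 68.711598
Price P = sum_t PV_t = 85.032122
First compute Macaulay numerator sum_t t * PV_t:
  t * PV_t at t = 0.5000: 1.057184
  t * PV_t at t = 1.0000: 2.032069
  t * PV_t at t = 1.5000: 2.929461
  t * PV_t at t = 2.0000: 3.753914
  t * PV_t at t = 2.5000: 4.509748
  t * PV_t at t = 3.0000: 5.201055
  t * PV_t at t = 3.5000: 5.831713
  t * PV_t at t = 4.0000: 6.405396
  t * PV_t at t = 4.5000: 6.925585
  t * PV_t at t = 5.0000: 343.557991
Macaulay duration D = 382.204116 / 85.032122 = 4.494820
Modified duration = D / (1 + y/m) = 4.494820 / (1 + 0.040500) = 4.319866

Answer: Modified duration = 4.3199


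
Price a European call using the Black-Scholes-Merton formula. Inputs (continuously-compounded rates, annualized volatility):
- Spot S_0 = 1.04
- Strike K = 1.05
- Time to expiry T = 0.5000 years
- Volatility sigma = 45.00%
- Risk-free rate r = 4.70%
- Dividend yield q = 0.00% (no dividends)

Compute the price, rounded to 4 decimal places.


Answer: Price = 0.1379

Derivation:
d1 = (ln(S/K) + (r - q + 0.5*sigma^2) * T) / (sigma * sqrt(T)) = 0.20287852
d2 = d1 - sigma * sqrt(T) = -0.11531953
exp(-rT) = 0.97677397; exp(-qT) = 1.00000000
C = S_0 * exp(-qT) * N(d1) - K * exp(-rT) * N(d2)
N(d1) = 0.58038501; N(d2) = 0.45409593
C = 1.0400 * 1.00000000 * 0.58038501 - 1.0500 * 0.97677397 * 0.45409593 = 0.1379


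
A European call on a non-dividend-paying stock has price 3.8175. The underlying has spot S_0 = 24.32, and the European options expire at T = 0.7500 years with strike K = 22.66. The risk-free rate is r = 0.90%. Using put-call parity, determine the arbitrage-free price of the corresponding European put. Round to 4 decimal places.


Put-call parity: C - P = S_0 * exp(-qT) - K * exp(-rT).
S_0 * exp(-qT) = 24.3200 * 1.00000000 = 24.32000000
K * exp(-rT) = 22.6600 * 0.99327273 = 22.50756006
P = C - S*exp(-qT) + K*exp(-rT)
P = 3.8175 - 24.32000000 + 22.50756006 = 2.0051

Answer: Put price = 2.0051


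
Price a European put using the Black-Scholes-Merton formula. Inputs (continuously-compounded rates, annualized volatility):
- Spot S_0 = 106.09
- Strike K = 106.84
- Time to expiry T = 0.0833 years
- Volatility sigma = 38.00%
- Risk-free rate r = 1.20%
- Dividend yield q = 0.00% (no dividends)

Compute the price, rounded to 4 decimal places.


Answer: Price = 4.9823

Derivation:
d1 = (ln(S/K) + (r - q + 0.5*sigma^2) * T) / (sigma * sqrt(T)) = -0.00028026
d2 = d1 - sigma * sqrt(T) = -0.10995487
exp(-rT) = 0.99900090; exp(-qT) = 1.00000000
P = K * exp(-rT) * N(-d2) - S_0 * exp(-qT) * N(-d1)
N(-d1) = 0.50011181; N(-d2) = 0.54377742
P = 106.8400 * 0.99900090 * 0.54377742 - 106.0900 * 1.00000000 * 0.50011181 = 4.9823


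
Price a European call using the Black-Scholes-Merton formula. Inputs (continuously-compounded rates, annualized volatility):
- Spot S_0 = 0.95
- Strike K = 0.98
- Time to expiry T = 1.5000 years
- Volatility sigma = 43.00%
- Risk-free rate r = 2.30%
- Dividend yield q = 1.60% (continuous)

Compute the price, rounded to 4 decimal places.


d1 = (ln(S/K) + (r - q + 0.5*sigma^2) * T) / (sigma * sqrt(T)) = 0.22422214
d2 = d1 - sigma * sqrt(T) = -0.30241816
exp(-rT) = 0.96608834; exp(-qT) = 0.97628571
C = S_0 * exp(-qT) * N(d1) - K * exp(-rT) * N(d2)
N(d1) = 0.58870777; N(d2) = 0.38116666
C = 0.9500 * 0.97628571 * 0.58870777 - 0.9800 * 0.96608834 * 0.38116666 = 0.1851

Answer: Price = 0.1851


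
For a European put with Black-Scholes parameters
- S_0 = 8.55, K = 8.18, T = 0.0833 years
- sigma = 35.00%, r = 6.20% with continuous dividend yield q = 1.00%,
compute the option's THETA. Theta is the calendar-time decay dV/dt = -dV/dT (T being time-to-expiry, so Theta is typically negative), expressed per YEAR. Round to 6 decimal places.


Answer: Theta = -1.651596

Derivation:
d1 = 0.5313297960; d2 = 0.4303137081
phi(d1) = 0.3464231725; exp(-qT) = 0.9991673468; exp(-rT) = 0.9948487136
Theta = -S*exp(-qT)*phi(d1)*sigma/(2*sqrt(T)) + r*K*exp(-rT)*N(-d2) - q*S*exp(-qT)*N(-d1)
N(-d1) = 0.2975951306; N(-d2) = 0.3334837284; sqrt(T) = 0.2886173938
Term 1 = -8.5500 * 0.9991673468 * 0.3464231725 * 0.3500 / (2 * 0.2886173938) = -1.7944312752
Term 2 = 0.0620 * 8.1800 * 0.9948487136 * 0.3334837284 = 0.1682583726
Term 3 = -0.0100 * 8.5500 * 0.9991673468 * 0.2975951306 = -0.0254231973
Theta = -1.7944312752 + (0.1682583726) + (-0.0254231973) = -1.651596


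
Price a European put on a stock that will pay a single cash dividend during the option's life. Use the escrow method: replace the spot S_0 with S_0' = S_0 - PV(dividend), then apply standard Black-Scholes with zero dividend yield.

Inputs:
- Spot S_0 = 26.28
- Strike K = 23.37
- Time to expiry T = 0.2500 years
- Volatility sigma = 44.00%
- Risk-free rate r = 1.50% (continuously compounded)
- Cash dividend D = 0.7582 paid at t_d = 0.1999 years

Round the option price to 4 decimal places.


PV(D) = D * exp(-r * t_d) = 0.7582 * 0.99700599 = 0.75592994
S_0' = S_0 - PV(D) = 26.2800 - 0.75592994 = 25.52407006
d1 = (ln(S_0'/K) + (r + sigma^2/2)*T) / (sigma*sqrt(T)) = 0.52781265
d2 = d1 - sigma*sqrt(T) = 0.30781265
exp(-rT) = 0.99625702
N(-d1) = 0.29881469; N(-d2) = 0.37911245
P = K * exp(-rT) * N(-d2) - S_0' * N(-d1) = 23.3700 * 0.99625702 * 0.37911245 - 25.52407006 * 0.29881469 = 1.1997

Answer: Price = 1.1997


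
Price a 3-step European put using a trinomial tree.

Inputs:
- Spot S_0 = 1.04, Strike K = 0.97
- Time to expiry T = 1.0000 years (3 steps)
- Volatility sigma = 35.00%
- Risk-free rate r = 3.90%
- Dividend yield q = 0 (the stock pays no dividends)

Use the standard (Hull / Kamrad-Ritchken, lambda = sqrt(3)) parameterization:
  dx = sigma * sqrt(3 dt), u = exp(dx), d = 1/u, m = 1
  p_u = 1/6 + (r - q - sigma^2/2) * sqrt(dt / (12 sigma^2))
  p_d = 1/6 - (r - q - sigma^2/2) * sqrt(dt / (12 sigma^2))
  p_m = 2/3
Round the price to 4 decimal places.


Answer: Price = V(0,0) = 0.0879

Derivation:
dt = T/N = 0.333333; dx = sigma*sqrt(3*dt) = 0.350000
u = exp(dx) = 1.419068; d = 1/u = 0.704688
p_u = 0.156071, p_m = 0.666667, p_d = 0.177262
Discount per step: exp(-r*dt) = 0.987084
Stock lattice S(k, j) with j the centered position index:
  k=0: S(0,+0) = 1.0400
  k=1: S(1,-1) = 0.7329; S(1,+0) = 1.0400; S(1,+1) = 1.4758
  k=2: S(2,-2) = 0.5164; S(2,-1) = 0.7329; S(2,+0) = 1.0400; S(2,+1) = 1.4758; S(2,+2) = 2.0943
  k=3: S(3,-3) = 0.3639; S(3,-2) = 0.5164; S(3,-1) = 0.7329; S(3,+0) = 1.0400; S(3,+1) = 1.4758; S(3,+2) = 2.0943; S(3,+3) = 2.9720
Terminal payoffs V(N, j) = max(K - S_T, 0):
  V(3,-3) = 0.606065; V(3,-2) = 0.453551; V(3,-1) = 0.237124; V(3,+0) = 0.000000; V(3,+1) = 0.000000; V(3,+2) = 0.000000; V(3,+3) = 0.000000
Backward induction: V(k, j) = exp(-r*dt) * [p_u * V(k+1, j+1) + p_m * V(k+1, j) + p_d * V(k+1, j-1)]
  V(2,-2) = exp(-r*dt) * [p_u*0.237124 + p_m*0.453551 + p_d*0.606065] = 0.441037
  V(2,-1) = exp(-r*dt) * [p_u*0.000000 + p_m*0.237124 + p_d*0.453551] = 0.235400
  V(2,+0) = exp(-r*dt) * [p_u*0.000000 + p_m*0.000000 + p_d*0.237124] = 0.041490
  V(2,+1) = exp(-r*dt) * [p_u*0.000000 + p_m*0.000000 + p_d*0.000000] = 0.000000
  V(2,+2) = exp(-r*dt) * [p_u*0.000000 + p_m*0.000000 + p_d*0.000000] = 0.000000
  V(1,-1) = exp(-r*dt) * [p_u*0.041490 + p_m*0.235400 + p_d*0.441037] = 0.238468
  V(1,+0) = exp(-r*dt) * [p_u*0.000000 + p_m*0.041490 + p_d*0.235400] = 0.068491
  V(1,+1) = exp(-r*dt) * [p_u*0.000000 + p_m*0.000000 + p_d*0.041490] = 0.007260
  V(0,+0) = exp(-r*dt) * [p_u*0.007260 + p_m*0.068491 + p_d*0.238468] = 0.087915


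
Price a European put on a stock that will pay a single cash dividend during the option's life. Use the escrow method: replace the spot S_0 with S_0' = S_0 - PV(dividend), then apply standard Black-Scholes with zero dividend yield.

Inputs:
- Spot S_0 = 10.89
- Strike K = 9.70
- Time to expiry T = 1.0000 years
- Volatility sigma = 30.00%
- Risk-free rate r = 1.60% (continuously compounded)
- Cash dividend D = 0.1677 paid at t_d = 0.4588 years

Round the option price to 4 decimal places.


PV(D) = D * exp(-r * t_d) = 0.1677 * 0.99268608 = 0.16647346
S_0' = S_0 - PV(D) = 10.8900 - 0.16647346 = 10.72352654
d1 = (ln(S_0'/K) + (r + sigma^2/2)*T) / (sigma*sqrt(T)) = 0.53771395
d2 = d1 - sigma*sqrt(T) = 0.23771395
exp(-rT) = 0.98412732
N(-d1) = 0.29538727; N(-d2) = 0.40605148
P = K * exp(-rT) * N(-d2) - S_0' * N(-d1) = 9.7000 * 0.98412732 * 0.40605148 - 10.72352654 * 0.29538727 = 0.7086

Answer: Price = 0.7086
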